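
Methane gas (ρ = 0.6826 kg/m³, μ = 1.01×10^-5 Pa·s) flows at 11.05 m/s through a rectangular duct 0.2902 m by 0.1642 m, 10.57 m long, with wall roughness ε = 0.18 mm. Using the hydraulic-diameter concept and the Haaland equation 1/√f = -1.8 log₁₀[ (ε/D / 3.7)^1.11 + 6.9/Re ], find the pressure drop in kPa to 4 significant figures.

Hydraulic diameter D_h = 4A/P = 4·(0.2902·0.1642)/(2·(0.2902+0.1642)) = 0.1906/0.9088 = 0.2097 m.
Re = ρVD_h/μ = 0.6826·11.05·0.2097/1.01e-05 = 1.566e+05.
ε/D_h = 0.00018/0.2097 = 0.000858; Haaland gives 1/√f = -1.8 log₁₀[9.24e-05+4.41e-05] = 6.957, so f = 0.02066.
ΔP = f(L/D_h)(ρV²/2) = 0.02066·10.57/0.2097·41.67 = 43.39 Pa.
ΔP = 0.04339 kPa.

ΔP ≈ 0.04339 kPa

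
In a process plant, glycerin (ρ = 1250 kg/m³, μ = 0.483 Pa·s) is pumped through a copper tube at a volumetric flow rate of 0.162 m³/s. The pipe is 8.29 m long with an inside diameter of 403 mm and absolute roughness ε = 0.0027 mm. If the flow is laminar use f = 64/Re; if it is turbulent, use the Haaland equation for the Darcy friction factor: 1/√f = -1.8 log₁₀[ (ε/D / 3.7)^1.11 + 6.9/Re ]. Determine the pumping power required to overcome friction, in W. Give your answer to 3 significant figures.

P ≈ 162 W

Cross-sectional area A = πD²/4 = π(0.403)²/4 = 0.1276 m²; mean velocity V = Q/A = 0.162/0.1276 = 1.27 m/s.
Reynolds number Re = ρVD/μ = 1250 · 1.27 · 0.403 / 0.483 = 1325.
Re < 2300 → laminar flow, so f = 64/Re = 64/1325 = 0.04832 (the turbulent correlation is not needed).
Darcy-Weisbach: ΔP = f(L/D)(ρV²/2) = 0.04832·(8.29/0.403)·(1250·1.27²/2) = 0.04832·20.57·1008 = 1002 Pa.
Pumping power P = QΔP = 0.162·1002 = 162.3 W = 162 W.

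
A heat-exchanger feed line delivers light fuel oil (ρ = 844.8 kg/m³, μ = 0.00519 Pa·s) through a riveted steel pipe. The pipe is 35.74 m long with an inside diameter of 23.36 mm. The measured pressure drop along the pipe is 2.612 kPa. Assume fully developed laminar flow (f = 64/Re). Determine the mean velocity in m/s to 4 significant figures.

For laminar flow, f = 64/Re with Re = ρVD/μ, so Darcy-Weisbach reduces to ΔP = 32μLV/D². Solving for V: V = ΔP·D²/(32μL) = 2612·(0.02336)²/(32·0.00519·35.74) = 0.2401 m/s.
Check: Re = ρVD/μ = 844.8·0.2401·0.02336/0.00519 = 913.1 < 2300, so the laminar assumption holds.

V ≈ 0.2401 m/s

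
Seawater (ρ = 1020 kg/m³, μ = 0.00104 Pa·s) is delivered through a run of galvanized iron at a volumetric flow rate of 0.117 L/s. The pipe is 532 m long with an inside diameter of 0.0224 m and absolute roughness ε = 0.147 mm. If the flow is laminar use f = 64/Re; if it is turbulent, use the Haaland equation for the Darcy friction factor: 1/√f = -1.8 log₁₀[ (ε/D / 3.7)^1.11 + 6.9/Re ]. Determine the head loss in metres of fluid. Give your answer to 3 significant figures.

Q = 0.117 L/s = 0.117/1000 = 0.000117 m³/s.
Cross-sectional area A = πD²/4 = π(0.0224)²/4 = 0.0003941 m²; mean velocity V = Q/A = 0.000117/0.0003941 = 0.2969 m/s.
Reynolds number Re = ρVD/μ = 1020 · 0.2969 · 0.0224 / 0.00104 = 6523.
Re > 4000 → turbulent. Relative roughness ε/D = 0.000147/0.0224 = 0.00656. Haaland: 1/√f = -1.8 log₁₀[(0.00656/3.7)^1.11 + 6.9/6523] = -1.8 log₁₀[0.000884 + 0.00106] = 4.881, so f = 0.04197.
Darcy-Weisbach: ΔP = f(L/D)(ρV²/2) = 0.04197·(532/0.0224)·(1020·0.2969²/2) = 0.04197·2.375e+04·44.95 = 4.481e+04 Pa.
Head loss h_f = ΔP/(ρg) = 4.481e+04/(1020·9.81) = 4.48 m.

h_f ≈ 4.48 m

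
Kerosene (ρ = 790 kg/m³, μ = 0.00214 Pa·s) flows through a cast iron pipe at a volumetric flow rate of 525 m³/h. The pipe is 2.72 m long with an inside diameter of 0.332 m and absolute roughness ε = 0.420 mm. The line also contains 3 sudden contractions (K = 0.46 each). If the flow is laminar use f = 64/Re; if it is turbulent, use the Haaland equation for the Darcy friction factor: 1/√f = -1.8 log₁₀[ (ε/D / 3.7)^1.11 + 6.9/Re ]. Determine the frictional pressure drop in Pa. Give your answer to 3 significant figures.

Q = 525 m³/h = 525/3600 = 0.1458 m³/s.
Cross-sectional area A = πD²/4 = π(0.332)²/4 = 0.08657 m²; mean velocity V = Q/A = 0.1458/0.08657 = 1.685 m/s.
Reynolds number Re = ρVD/μ = 790 · 1.685 · 0.332 / 0.00214 = 2.065e+05.
Re > 4000 → turbulent. Relative roughness ε/D = 0.00042/0.332 = 0.00127. Haaland: 1/√f = -1.8 log₁₀[(0.00127/3.7)^1.11 + 6.9/2.065e+05] = -1.8 log₁₀[0.000142 + 3.34e-05] = 6.76, so f = 0.02188.
Total minor-loss coefficient ΣK = 3·0.46 = 1.38.
ΔP = [f·L/D + ΣK]·(ρV²/2) = [0.02188·2.72/0.332 + 1.38]·(790·1.685²/2) = [0.1793 + 1.38]·1121 = 1748 Pa.

ΔP ≈ 1750 Pa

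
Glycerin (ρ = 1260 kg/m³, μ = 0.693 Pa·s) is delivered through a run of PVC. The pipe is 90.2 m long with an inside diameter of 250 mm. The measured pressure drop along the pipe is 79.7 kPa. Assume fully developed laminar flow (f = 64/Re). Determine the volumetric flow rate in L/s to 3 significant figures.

Q ≈ 122 L/s

For laminar flow, f = 64/Re with Re = ρVD/μ, so Darcy-Weisbach reduces to ΔP = 32μLV/D². Solving for V: V = ΔP·D²/(32μL) = 7.97e+04·(0.25)²/(32·0.693·90.2) = 2.49 m/s.
Check: Re = ρVD/μ = 1260·2.49·0.25/0.693 = 1132 < 2300, so the laminar assumption holds.
Q = V·A = 2.49·(π/4·0.25²) = 0.1222 m³/s = 122 L/s.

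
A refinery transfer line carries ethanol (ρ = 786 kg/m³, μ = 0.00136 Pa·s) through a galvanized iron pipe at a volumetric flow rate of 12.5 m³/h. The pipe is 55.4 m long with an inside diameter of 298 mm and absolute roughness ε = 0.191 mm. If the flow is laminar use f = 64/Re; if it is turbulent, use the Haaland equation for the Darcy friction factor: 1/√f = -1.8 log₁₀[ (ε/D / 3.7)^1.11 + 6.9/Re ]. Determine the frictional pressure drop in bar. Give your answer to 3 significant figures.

Q = 12.5 m³/h = 12.5/3600 = 0.003472 m³/s.
Cross-sectional area A = πD²/4 = π(0.298)²/4 = 0.06975 m²; mean velocity V = Q/A = 0.003472/0.06975 = 0.04978 m/s.
Reynolds number Re = ρVD/μ = 786 · 0.04978 · 0.298 / 0.00136 = 8574.
Re > 4000 → turbulent. Relative roughness ε/D = 0.000191/0.298 = 0.000641. Haaland: 1/√f = -1.8 log₁₀[(0.000641/3.7)^1.11 + 6.9/8574] = -1.8 log₁₀[6.68e-05 + 0.000805] = 5.507, so f = 0.03297.
Darcy-Weisbach: ΔP = f(L/D)(ρV²/2) = 0.03297·(55.4/0.298)·(786·0.04978²/2) = 0.03297·185.9·0.974 = 5.97 Pa.
ΔP = 5.97 Pa = 5.97×10^-5 bar.

ΔP ≈ 5.97×10^-5 bar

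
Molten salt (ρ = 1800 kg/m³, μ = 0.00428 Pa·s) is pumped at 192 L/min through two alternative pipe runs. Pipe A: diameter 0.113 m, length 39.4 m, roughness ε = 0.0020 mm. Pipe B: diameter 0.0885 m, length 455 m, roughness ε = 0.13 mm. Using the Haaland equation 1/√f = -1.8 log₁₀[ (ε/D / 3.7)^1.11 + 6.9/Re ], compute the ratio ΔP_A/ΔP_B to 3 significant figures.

Pipe A: V = Q/A = 0.0032/0.01003 = 0.3191 m/s; Re = 1.516e+04; ε/D = 1.77e-05; Haaland → f = 0.02765; ΔP_A = f(L/D)(ρV²/2) = 883.5 Pa.
Pipe B: V = Q/A = 0.0032/0.006151 = 0.5202 m/s; Re = 1.936e+04; ε/D = 0.00147; Haaland → f = 0.02868; ΔP_B = f(L/D)(ρV²/2) = 3.591e+04 Pa.
ΔP_A/ΔP_B = 883.5/3.591e+04 = 0.0246.

ΔP_A/ΔP_B ≈ 0.0246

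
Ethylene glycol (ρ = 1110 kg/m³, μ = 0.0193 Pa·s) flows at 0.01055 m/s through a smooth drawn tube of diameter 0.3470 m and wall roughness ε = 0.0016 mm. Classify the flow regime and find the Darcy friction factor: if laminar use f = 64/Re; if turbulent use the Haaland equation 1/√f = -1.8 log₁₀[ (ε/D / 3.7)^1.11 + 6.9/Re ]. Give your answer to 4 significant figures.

f ≈ 0.3040

Re = ρVD/μ = 1110·0.01055·0.347/0.0193 = 210.5.
Re < 2300 → laminar, so f = 64/Re = 0.304 (roughness is irrelevant in laminar flow).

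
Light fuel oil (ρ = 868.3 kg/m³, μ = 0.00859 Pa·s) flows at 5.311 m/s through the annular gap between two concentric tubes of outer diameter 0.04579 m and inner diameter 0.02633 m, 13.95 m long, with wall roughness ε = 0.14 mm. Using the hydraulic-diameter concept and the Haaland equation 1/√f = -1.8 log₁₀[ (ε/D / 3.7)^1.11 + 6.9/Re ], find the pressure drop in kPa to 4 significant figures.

ΔP ≈ 349.2 kPa

Hydraulic diameter D_h = 4A/P = D_o - D_i = 0.04579 - 0.02633 = 0.01946 m.
Re = ρVD_h/μ = 868.3·5.311·0.01946/0.00859 = 1.045e+04.
ε/D_h = 0.00014/0.01946 = 0.00719; Haaland gives 1/√f = -1.8 log₁₀[0.000978+0.00066] = 5.014, so f = 0.03978.
ΔP = f(L/D_h)(ρV²/2) = 0.03978·13.95/0.01946·1.225e+04 = 3.492e+05 Pa.
ΔP = 349.2 kPa.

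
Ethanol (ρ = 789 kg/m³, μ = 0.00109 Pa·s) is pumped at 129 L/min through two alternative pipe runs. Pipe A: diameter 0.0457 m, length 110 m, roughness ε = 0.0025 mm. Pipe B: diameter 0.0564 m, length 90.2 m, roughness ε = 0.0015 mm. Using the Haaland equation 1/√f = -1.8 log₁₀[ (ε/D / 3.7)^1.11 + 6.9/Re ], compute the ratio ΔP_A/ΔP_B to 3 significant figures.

ΔP_A/ΔP_B ≈ 3.34

Pipe A: V = Q/A = 0.00215/0.00164 = 1.311 m/s; Re = 4.336e+04; ε/D = 5.47e-05; Haaland → f = 0.02153; ΔP_A = f(L/D)(ρV²/2) = 3.512e+04 Pa.
Pipe B: V = Q/A = 0.00215/0.002498 = 0.8606 m/s; Re = 3.513e+04; ε/D = 2.66e-05; Haaland → f = 0.02251; ΔP_B = f(L/D)(ρV²/2) = 1.052e+04 Pa.
ΔP_A/ΔP_B = 3.512e+04/1.052e+04 = 3.34.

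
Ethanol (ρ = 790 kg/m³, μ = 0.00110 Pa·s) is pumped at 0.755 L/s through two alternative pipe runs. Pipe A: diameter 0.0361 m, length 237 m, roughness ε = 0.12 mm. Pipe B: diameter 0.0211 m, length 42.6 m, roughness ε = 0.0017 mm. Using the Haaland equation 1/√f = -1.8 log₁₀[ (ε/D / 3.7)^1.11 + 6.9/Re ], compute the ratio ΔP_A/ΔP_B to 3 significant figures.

Pipe A: V = Q/A = 0.000755/0.001024 = 0.7376 m/s; Re = 1.912e+04; ε/D = 0.00332; Haaland → f = 0.03191; ΔP_A = f(L/D)(ρV²/2) = 4.502e+04 Pa.
Pipe B: V = Q/A = 0.000755/0.0003497 = 2.159 m/s; Re = 3.272e+04; ε/D = 8.06e-05; Haaland → f = 0.02301; ΔP_B = f(L/D)(ρV²/2) = 8.555e+04 Pa.
ΔP_A/ΔP_B = 4.502e+04/8.555e+04 = 0.526.

ΔP_A/ΔP_B ≈ 0.526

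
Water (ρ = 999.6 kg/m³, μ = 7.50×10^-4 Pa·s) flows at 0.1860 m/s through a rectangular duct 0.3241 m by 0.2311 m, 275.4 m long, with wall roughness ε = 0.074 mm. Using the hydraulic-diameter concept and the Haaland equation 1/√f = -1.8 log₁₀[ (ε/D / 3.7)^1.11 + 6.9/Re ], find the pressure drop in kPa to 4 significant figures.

Hydraulic diameter D_h = 4A/P = 4·(0.3241·0.2311)/(2·(0.3241+0.2311)) = 0.2996/1.11 = 0.2698 m.
Re = ρVD_h/μ = 999.6·0.186·0.2698/0.00075 = 6.689e+04.
ε/D_h = 7.4e-05/0.2698 = 0.000274; Haaland gives 1/√f = -1.8 log₁₀[2.6e-05+0.000103] = 7, so f = 0.02041.
ΔP = f(L/D_h)(ρV²/2) = 0.02041·275.4/0.2698·17.29 = 360.2 Pa.
ΔP = 0.3602 kPa.

ΔP ≈ 0.3602 kPa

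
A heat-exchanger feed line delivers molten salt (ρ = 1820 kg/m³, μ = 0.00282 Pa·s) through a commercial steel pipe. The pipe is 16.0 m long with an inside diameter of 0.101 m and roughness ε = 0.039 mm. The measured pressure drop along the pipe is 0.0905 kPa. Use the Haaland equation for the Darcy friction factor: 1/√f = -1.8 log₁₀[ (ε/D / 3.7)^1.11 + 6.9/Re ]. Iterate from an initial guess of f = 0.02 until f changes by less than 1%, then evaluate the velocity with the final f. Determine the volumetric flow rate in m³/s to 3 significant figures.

Q ≈ 0.00112 m³/s

Rearranging Darcy-Weisbach: V = √(2·ΔP·D/(f·L·ρ)). With ε/D = 3.9e-05/0.101 = 0.000386, iterate starting from f = 0.02:
  f = 0.02 → V = √(2·90.5·0.101/(0.02·16·1820)) = 0.1772 m/s; Re = ρVD/μ = 1.155e+04; f → 0.0302
  f = 0.0302 → V = 0.1442 m/s; Re = 9398; f → 0.03186
  f = 0.03186 → V = 0.1404 m/s; Re = 9149; f → 0.03209
Converged (Δf/f < 1%). With the final f = 0.03209: V = √(2·90.5·0.101/(0.03209·16·1820)) = 0.1399 m/s.
Q = V·A = 0.1399·(π/4·0.101²) = 0.001121 m³/s = 0.00112 m³/s.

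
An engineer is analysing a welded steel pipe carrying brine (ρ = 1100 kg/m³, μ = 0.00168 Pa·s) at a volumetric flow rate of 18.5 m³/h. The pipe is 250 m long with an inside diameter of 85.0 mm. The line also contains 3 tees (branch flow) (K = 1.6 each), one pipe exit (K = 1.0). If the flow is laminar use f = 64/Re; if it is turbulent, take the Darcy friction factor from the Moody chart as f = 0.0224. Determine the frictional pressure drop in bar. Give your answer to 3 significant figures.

ΔP ≈ 0.323 bar

Q = 18.5 m³/h = 18.5/3600 = 0.005139 m³/s.
Cross-sectional area A = πD²/4 = π(0.085)²/4 = 0.005675 m²; mean velocity V = Q/A = 0.005139/0.005675 = 0.9056 m/s.
Reynolds number Re = ρVD/μ = 1100 · 0.9056 · 0.085 / 0.00168 = 5.04e+04.
Re > 4000 → turbulent; use the Moody-chart value f = 0.0224.
Total minor-loss coefficient ΣK = 3·1.6 + 1·1 = 5.8.
ΔP = [f·L/D + ΣK]·(ρV²/2) = [0.0224·250/0.085 + 5.8]·(1100·0.9056²/2) = [65.88 + 5.8]·451.1 = 3.233e+04 Pa.
ΔP = 3.233e+04 Pa = 0.323 bar.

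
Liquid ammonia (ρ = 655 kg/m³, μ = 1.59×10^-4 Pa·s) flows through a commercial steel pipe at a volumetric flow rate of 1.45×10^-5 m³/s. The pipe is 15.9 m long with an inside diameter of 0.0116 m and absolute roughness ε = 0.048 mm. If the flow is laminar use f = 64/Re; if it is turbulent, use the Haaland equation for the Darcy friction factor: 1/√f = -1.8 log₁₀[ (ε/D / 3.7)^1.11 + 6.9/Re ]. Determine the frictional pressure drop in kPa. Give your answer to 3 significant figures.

Cross-sectional area A = πD²/4 = π(0.0116)²/4 = 0.0001057 m²; mean velocity V = Q/A = 1.45e-05/0.0001057 = 0.1372 m/s.
Reynolds number Re = ρVD/μ = 655 · 0.1372 · 0.0116 / 0.000159 = 6556.
Re > 4000 → turbulent. Relative roughness ε/D = 4.8e-05/0.0116 = 0.00414. Haaland: 1/√f = -1.8 log₁₀[(0.00414/3.7)^1.11 + 6.9/6556] = -1.8 log₁₀[0.00053 + 0.00105] = 5.041, so f = 0.03935.
Darcy-Weisbach: ΔP = f(L/D)(ρV²/2) = 0.03935·(15.9/0.0116)·(655·0.1372²/2) = 0.03935·1371·6.165 = 332.5 Pa.
ΔP = 332.5 Pa = 0.332 kPa.

ΔP ≈ 0.332 kPa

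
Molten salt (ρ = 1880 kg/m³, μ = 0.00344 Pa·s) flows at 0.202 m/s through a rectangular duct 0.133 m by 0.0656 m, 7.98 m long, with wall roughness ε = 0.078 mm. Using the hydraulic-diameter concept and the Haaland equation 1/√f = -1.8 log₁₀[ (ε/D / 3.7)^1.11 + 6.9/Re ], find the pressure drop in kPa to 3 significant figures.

Hydraulic diameter D_h = 4A/P = 4·(0.133·0.0656)/(2·(0.133+0.0656)) = 0.0349/0.3972 = 0.08786 m.
Re = ρVD_h/μ = 1880·0.202·0.08786/0.00344 = 9700.
ε/D_h = 7.8e-05/0.08786 = 0.000888; Haaland gives 1/√f = -1.8 log₁₀[9.59e-05+0.000711] = 5.567, so f = 0.03226.
ΔP = f(L/D_h)(ρV²/2) = 0.03226·7.98/0.08786·38.36 = 112.4 Pa.
ΔP = 0.112 kPa.

ΔP ≈ 0.112 kPa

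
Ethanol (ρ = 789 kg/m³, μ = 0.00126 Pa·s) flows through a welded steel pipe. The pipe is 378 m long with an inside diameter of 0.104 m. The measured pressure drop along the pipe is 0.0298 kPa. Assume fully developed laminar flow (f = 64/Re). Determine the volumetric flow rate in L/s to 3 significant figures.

For laminar flow, f = 64/Re with Re = ρVD/μ, so Darcy-Weisbach reduces to ΔP = 32μLV/D². Solving for V: V = ΔP·D²/(32μL) = 29.8·(0.104)²/(32·0.00126·378) = 0.02115 m/s.
Check: Re = ρVD/μ = 789·0.02115·0.104/0.00126 = 1377 < 2300, so the laminar assumption holds.
Q = V·A = 0.02115·(π/4·0.104²) = 0.0001796 m³/s = 0.180 L/s.

Q ≈ 0.180 L/s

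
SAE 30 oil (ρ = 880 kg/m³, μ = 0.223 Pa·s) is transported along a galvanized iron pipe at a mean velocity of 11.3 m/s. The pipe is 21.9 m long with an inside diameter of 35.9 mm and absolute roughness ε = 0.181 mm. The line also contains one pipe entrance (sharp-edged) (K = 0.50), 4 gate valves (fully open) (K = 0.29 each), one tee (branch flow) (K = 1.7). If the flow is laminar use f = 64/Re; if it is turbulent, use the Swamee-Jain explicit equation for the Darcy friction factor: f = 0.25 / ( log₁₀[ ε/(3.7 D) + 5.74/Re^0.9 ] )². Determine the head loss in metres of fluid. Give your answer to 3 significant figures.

h_f ≈ 181 m

Reynolds number Re = ρVD/μ = 880 · 11.3 · 0.0359 / 0.223 = 1601.
Re < 2300 → laminar flow, so f = 64/Re = 64/1601 = 0.03998 (the turbulent correlation is not needed).
Total minor-loss coefficient ΣK = 1·0.5 + 4·0.29 + 1·1.7 = 3.36.
ΔP = [f·L/D + ΣK]·(ρV²/2) = [0.03998·21.9/0.0359 + 3.36]·(880·11.3²/2) = [24.39 + 3.36]·5.618e+04 = 1.559e+06 Pa.
Head loss h_f = ΔP/(ρg) = 1.559e+06/(880·9.81) = 181 m.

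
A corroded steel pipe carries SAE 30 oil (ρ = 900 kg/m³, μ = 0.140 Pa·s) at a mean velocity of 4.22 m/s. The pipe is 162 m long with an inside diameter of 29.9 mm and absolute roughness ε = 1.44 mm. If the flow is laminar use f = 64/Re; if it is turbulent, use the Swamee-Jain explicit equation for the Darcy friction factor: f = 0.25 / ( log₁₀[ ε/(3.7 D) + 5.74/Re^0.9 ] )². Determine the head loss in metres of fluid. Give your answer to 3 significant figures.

Reynolds number Re = ρVD/μ = 900 · 4.22 · 0.0299 / 0.14 = 811.1.
Re < 2300 → laminar flow, so f = 64/Re = 64/811.1 = 0.0789 (the turbulent correlation is not needed).
Darcy-Weisbach: ΔP = f(L/D)(ρV²/2) = 0.0789·(162/0.0299)·(900·4.22²/2) = 0.0789·5418·8014 = 3.426e+06 Pa.
Head loss h_f = ΔP/(ρg) = 3.426e+06/(900·9.81) = 388 m.

h_f ≈ 388 m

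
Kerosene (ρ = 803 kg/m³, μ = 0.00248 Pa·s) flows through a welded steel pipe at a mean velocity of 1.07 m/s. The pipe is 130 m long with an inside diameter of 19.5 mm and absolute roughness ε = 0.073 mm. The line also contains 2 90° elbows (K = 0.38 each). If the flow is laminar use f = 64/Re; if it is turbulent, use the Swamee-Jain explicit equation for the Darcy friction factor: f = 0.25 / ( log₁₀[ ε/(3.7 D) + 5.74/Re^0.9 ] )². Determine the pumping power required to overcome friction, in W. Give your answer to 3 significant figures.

P ≈ 38.9 W

Reynolds number Re = ρVD/μ = 803 · 1.07 · 0.0195 / 0.00248 = 6756.
Re > 4000 → turbulent. Relative roughness ε/D = 7.3e-05/0.0195 = 0.00374. Swamee-Jain: f = 0.25/(log₁₀[0.00374/3.7 + 5.74/6756^0.9])² = 0.25/(log₁₀[0.00101 + 0.00205])² = 0.25/(-2.514)² = 0.03956.
Total minor-loss coefficient ΣK = 2·0.38 = 0.76.
ΔP = [f·L/D + ΣK]·(ρV²/2) = [0.03956·130/0.0195 + 0.76]·(803·1.07²/2) = [263.8 + 0.76]·459.7 = 1.216e+05 Pa.
Q = V·A = 1.07·0.0002986 = 0.0003196 m³/s.
Pumping power P = QΔP = 0.0003196·1.216e+05 = 38.86 W = 38.9 W.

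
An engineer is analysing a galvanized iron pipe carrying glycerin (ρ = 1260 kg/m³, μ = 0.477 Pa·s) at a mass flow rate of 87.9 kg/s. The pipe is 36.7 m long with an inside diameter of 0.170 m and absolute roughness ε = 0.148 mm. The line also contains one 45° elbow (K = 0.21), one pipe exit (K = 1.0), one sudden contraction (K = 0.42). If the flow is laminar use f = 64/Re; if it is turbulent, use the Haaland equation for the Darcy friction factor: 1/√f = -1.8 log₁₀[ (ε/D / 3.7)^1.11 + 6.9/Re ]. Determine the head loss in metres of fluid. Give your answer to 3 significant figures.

A = πD²/4 = π(0.17)²/4 = 0.0227 m²; mean velocity V = ṁ/(ρA) = 87.9/(1260 · 0.0227) = 3.073 m/s.
Reynolds number Re = ρVD/μ = 1260 · 3.073 · 0.17 / 0.477 = 1380.
Re < 2300 → laminar flow, so f = 64/Re = 64/1380 = 0.04637 (the turbulent correlation is not needed).
Total minor-loss coefficient ΣK = 1·0.21 + 1·1 + 1·0.42 = 1.63.
ΔP = [f·L/D + ΣK]·(ρV²/2) = [0.04637·36.7/0.17 + 1.63]·(1260·3.073²/2) = [10.01 + 1.63]·5951 = 6.928e+04 Pa.
Head loss h_f = ΔP/(ρg) = 6.928e+04/(1260·9.81) = 5.60 m.

h_f ≈ 5.60 m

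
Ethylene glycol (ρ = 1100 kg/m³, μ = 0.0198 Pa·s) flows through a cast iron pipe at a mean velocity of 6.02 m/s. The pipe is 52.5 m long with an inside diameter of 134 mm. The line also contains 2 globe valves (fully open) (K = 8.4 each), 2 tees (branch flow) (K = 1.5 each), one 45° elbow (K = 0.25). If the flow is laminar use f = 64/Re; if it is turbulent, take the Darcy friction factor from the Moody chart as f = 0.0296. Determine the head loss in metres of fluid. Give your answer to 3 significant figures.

Reynolds number Re = ρVD/μ = 1100 · 6.02 · 0.134 / 0.0198 = 4.482e+04.
Re > 4000 → turbulent; use the Moody-chart value f = 0.0296.
Total minor-loss coefficient ΣK = 2·8.4 + 2·1.5 + 1·0.25 = 20.1.
ΔP = [f·L/D + ΣK]·(ρV²/2) = [0.0296·52.5/0.134 + 20.1]·(1100·6.02²/2) = [11.6 + 20.1]·1.993e+04 = 6.308e+05 Pa.
Head loss h_f = ΔP/(ρg) = 6.308e+05/(1100·9.81) = 58.5 m.

h_f ≈ 58.5 m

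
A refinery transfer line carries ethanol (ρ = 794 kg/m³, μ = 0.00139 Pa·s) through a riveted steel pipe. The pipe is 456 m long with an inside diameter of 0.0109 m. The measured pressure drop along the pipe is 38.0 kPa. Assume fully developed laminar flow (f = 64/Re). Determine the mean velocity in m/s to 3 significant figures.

V ≈ 0.223 m/s

For laminar flow, f = 64/Re with Re = ρVD/μ, so Darcy-Weisbach reduces to ΔP = 32μLV/D². Solving for V: V = ΔP·D²/(32μL) = 3.8e+04·(0.0109)²/(32·0.00139·456) = 0.2226 m/s.
Check: Re = ρVD/μ = 794·0.2226·0.0109/0.00139 = 1386 < 2300, so the laminar assumption holds.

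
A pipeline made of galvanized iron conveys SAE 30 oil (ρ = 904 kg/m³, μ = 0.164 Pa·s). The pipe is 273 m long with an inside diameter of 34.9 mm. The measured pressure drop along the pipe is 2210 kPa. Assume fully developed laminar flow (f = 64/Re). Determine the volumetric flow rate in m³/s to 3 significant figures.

Q ≈ 0.00180 m³/s

For laminar flow, f = 64/Re with Re = ρVD/μ, so Darcy-Weisbach reduces to ΔP = 32μLV/D². Solving for V: V = ΔP·D²/(32μL) = 2.21e+06·(0.0349)²/(32·0.164·273) = 1.879 m/s.
Check: Re = ρVD/μ = 904·1.879·0.0349/0.164 = 361.4 < 2300, so the laminar assumption holds.
Q = V·A = 1.879·(π/4·0.0349²) = 0.001797 m³/s = 0.00180 m³/s.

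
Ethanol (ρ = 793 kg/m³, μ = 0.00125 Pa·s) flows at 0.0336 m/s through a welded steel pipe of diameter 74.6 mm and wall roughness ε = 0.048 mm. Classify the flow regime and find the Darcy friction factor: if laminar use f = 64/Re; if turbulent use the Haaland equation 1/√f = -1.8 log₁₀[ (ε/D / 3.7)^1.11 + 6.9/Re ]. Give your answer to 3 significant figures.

Re = ρVD/μ = 793·0.0336·0.0746/0.00125 = 1590.
Re < 2300 → laminar, so f = 64/Re = 0.04025 (roughness is irrelevant in laminar flow).

f ≈ 0.0402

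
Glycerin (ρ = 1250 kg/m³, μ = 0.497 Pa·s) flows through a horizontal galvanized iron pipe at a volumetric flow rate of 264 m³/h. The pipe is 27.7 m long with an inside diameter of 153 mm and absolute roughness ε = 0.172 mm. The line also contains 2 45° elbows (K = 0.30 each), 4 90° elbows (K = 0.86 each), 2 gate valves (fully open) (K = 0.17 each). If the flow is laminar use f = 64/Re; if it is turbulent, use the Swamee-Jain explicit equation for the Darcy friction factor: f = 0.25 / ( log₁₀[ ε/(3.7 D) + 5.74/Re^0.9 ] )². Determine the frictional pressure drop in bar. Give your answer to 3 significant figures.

Q = 264 m³/h = 264/3600 = 0.07333 m³/s.
Cross-sectional area A = πD²/4 = π(0.153)²/4 = 0.01839 m²; mean velocity V = Q/A = 0.07333/0.01839 = 3.989 m/s.
Reynolds number Re = ρVD/μ = 1250 · 3.989 · 0.153 / 0.497 = 1535.
Re < 2300 → laminar flow, so f = 64/Re = 64/1535 = 0.0417 (the turbulent correlation is not needed).
Total minor-loss coefficient ΣK = 2·0.3 + 4·0.86 + 2·0.17 = 4.38.
ΔP = [f·L/D + ΣK]·(ρV²/2) = [0.0417·27.7/0.153 + 4.38]·(1250·3.989²/2) = [7.549 + 4.38]·9943 = 1.186e+05 Pa.
ΔP = 1.186e+05 Pa = 1.19 bar.

ΔP ≈ 1.19 bar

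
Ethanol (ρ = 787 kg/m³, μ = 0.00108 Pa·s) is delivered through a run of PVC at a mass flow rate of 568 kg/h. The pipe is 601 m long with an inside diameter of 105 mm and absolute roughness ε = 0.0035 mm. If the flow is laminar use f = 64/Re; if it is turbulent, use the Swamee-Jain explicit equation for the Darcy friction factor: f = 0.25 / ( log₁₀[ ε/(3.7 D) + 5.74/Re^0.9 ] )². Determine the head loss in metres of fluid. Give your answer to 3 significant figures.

ṁ = 568 kg/h = 568/3600 = 0.1578 kg/s.
A = πD²/4 = π(0.105)²/4 = 0.008659 m²; mean velocity V = ṁ/(ρA) = 0.1578/(787 · 0.008659) = 0.02315 m/s.
Reynolds number Re = ρVD/μ = 787 · 0.02315 · 0.105 / 0.00108 = 1772.
Re < 2300 → laminar flow, so f = 64/Re = 64/1772 = 0.03613 (the turbulent correlation is not needed).
Darcy-Weisbach: ΔP = f(L/D)(ρV²/2) = 0.03613·(601/0.105)·(787·0.02315²/2) = 0.03613·5724·0.2109 = 43.62 Pa.
Head loss h_f = ΔP/(ρg) = 43.62/(787·9.81) = 0.00565 m.

h_f ≈ 0.00565 m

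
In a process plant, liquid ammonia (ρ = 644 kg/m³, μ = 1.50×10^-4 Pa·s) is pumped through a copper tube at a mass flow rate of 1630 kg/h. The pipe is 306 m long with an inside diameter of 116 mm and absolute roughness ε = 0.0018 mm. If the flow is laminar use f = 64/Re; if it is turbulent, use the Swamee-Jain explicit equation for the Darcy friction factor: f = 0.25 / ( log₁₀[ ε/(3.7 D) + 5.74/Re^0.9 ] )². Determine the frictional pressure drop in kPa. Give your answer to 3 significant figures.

ṁ = 1630 kg/h = 1630/3600 = 0.4528 kg/s.
A = πD²/4 = π(0.116)²/4 = 0.01057 m²; mean velocity V = ṁ/(ρA) = 0.4528/(644 · 0.01057) = 0.06653 m/s.
Reynolds number Re = ρVD/μ = 644 · 0.06653 · 0.116 / 0.00015 = 3.313e+04.
Re > 4000 → turbulent. Relative roughness ε/D = 1.8e-06/0.116 = 1.55e-05. Swamee-Jain: f = 0.25/(log₁₀[1.55e-05/3.7 + 5.74/3.313e+04^0.9])² = 0.25/(log₁₀[4.19e-06 + 0.000491])² = 0.25/(-3.306)² = 0.02288.
Darcy-Weisbach: ΔP = f(L/D)(ρV²/2) = 0.02288·(306/0.116)·(644·0.06653²/2) = 0.02288·2638·1.425 = 86.01 Pa.
ΔP = 86.01 Pa = 0.0860 kPa.

ΔP ≈ 0.0860 kPa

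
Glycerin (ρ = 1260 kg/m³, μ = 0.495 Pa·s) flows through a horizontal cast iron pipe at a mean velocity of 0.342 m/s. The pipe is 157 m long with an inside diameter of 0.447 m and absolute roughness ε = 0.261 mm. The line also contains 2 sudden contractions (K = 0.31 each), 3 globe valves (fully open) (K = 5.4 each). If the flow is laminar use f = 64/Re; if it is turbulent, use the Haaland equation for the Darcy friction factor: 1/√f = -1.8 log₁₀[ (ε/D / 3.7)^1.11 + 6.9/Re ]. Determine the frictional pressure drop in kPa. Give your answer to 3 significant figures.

ΔP ≈ 5.50 kPa

Reynolds number Re = ρVD/μ = 1260 · 0.342 · 0.447 / 0.495 = 389.1.
Re < 2300 → laminar flow, so f = 64/Re = 64/389.1 = 0.1645 (the turbulent correlation is not needed).
Total minor-loss coefficient ΣK = 2·0.31 + 3·5.4 = 16.8.
ΔP = [f·L/D + ΣK]·(ρV²/2) = [0.1645·157/0.447 + 16.8]·(1260·0.342²/2) = [57.77 + 16.8]·73.69 = 5496 Pa.
ΔP = 5496 Pa = 5.50 kPa.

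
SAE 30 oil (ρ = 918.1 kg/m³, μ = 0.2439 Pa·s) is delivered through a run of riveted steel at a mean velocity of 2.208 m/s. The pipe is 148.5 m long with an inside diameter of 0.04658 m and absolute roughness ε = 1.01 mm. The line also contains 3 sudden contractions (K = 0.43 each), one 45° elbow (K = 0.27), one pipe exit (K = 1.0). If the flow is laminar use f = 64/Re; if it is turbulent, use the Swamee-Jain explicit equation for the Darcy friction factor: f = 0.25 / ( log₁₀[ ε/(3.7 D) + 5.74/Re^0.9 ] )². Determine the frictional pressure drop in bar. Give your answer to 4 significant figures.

ΔP ≈ 11.85 bar

Reynolds number Re = ρVD/μ = 918.1 · 2.208 · 0.04658 / 0.244 = 387.1.
Re < 2300 → laminar flow, so f = 64/Re = 64/387.1 = 0.1653 (the turbulent correlation is not needed).
Total minor-loss coefficient ΣK = 3·0.43 + 1·0.27 + 1·1 = 2.56.
ΔP = [f·L/D + ΣK]·(ρV²/2) = [0.1653·148.5/0.04658 + 2.56]·(918.1·2.208²/2) = [527 + 2.56]·2238 = 1.185e+06 Pa.
ΔP = 1.185e+06 Pa = 11.85 bar.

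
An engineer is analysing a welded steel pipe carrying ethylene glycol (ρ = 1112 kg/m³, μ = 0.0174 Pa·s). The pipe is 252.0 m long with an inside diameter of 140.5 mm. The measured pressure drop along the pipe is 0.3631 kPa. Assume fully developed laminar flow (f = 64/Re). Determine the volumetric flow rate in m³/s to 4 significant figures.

Q ≈ 7.920×10^-4 m³/s

For laminar flow, f = 64/Re with Re = ρVD/μ, so Darcy-Weisbach reduces to ΔP = 32μLV/D². Solving for V: V = ΔP·D²/(32μL) = 363.1·(0.1405)²/(32·0.0174·252) = 0.05108 m/s.
Check: Re = ρVD/μ = 1112·0.05108·0.1405/0.0174 = 458.7 < 2300, so the laminar assumption holds.
Q = V·A = 0.05108·(π/4·0.1405²) = 0.000792 m³/s = 7.920×10^-4 m³/s.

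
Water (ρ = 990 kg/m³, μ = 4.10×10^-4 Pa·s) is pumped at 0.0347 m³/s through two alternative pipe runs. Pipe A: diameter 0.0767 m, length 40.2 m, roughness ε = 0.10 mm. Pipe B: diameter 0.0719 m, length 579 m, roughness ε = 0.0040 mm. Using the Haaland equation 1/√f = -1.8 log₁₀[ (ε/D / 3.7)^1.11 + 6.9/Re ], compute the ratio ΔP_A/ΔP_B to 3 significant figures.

ΔP_A/ΔP_B ≈ 0.0876

Pipe A: V = Q/A = 0.0347/0.00462 = 7.51 m/s; Re = 1.391e+06; ε/D = 0.0013; Haaland → f = 0.02117; ΔP_A = f(L/D)(ρV²/2) = 3.098e+05 Pa.
Pipe B: V = Q/A = 0.0347/0.00406 = 8.546 m/s; Re = 1.484e+06; ε/D = 5.56e-05; Haaland → f = 0.01214; ΔP_B = f(L/D)(ρV²/2) = 3.535e+06 Pa.
ΔP_A/ΔP_B = 3.098e+05/3.535e+06 = 0.0876.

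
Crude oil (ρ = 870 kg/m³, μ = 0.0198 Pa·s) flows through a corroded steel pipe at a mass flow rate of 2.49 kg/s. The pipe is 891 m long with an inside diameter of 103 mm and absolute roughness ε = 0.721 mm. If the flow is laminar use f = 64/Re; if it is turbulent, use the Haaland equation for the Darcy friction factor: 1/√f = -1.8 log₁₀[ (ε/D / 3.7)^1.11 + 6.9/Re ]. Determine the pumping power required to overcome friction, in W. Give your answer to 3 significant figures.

A = πD²/4 = π(0.103)²/4 = 0.008332 m²; mean velocity V = ṁ/(ρA) = 2.49/(870 · 0.008332) = 0.3435 m/s.
Reynolds number Re = ρVD/μ = 870 · 0.3435 · 0.103 / 0.0198 = 1555.
Re < 2300 → laminar flow, so f = 64/Re = 64/1555 = 0.04117 (the turbulent correlation is not needed).
Darcy-Weisbach: ΔP = f(L/D)(ρV²/2) = 0.04117·(891/0.103)·(870·0.3435²/2) = 0.04117·8650·51.32 = 1.828e+04 Pa.
Q = ṁ/ρ = 2.49/870 = 0.002862 m³/s.
Pumping power P = QΔP = 0.002862·1.828e+04 = 52.31 W = 52.3 W.

P ≈ 52.3 W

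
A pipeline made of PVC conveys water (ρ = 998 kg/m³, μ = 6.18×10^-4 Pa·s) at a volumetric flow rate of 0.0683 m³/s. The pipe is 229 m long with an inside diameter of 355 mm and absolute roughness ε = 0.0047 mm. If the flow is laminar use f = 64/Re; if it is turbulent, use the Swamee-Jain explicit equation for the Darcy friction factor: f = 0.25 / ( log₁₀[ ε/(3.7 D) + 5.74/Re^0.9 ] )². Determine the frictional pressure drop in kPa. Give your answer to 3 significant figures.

ΔP ≈ 2.12 kPa

Cross-sectional area A = πD²/4 = π(0.355)²/4 = 0.09898 m²; mean velocity V = Q/A = 0.0683/0.09898 = 0.69 m/s.
Reynolds number Re = ρVD/μ = 998 · 0.69 · 0.355 / 0.000618 = 3.956e+05.
Re > 4000 → turbulent. Relative roughness ε/D = 4.7e-06/0.355 = 1.32e-05. Swamee-Jain: f = 0.25/(log₁₀[1.32e-05/3.7 + 5.74/3.956e+05^0.9])² = 0.25/(log₁₀[3.58e-06 + 5.26e-05])² = 0.25/(-4.25)² = 0.01384.
Darcy-Weisbach: ΔP = f(L/D)(ρV²/2) = 0.01384·(229/0.355)·(998·0.69²/2) = 0.01384·645.1·237.6 = 2121 Pa.
ΔP = 2121 Pa = 2.12 kPa.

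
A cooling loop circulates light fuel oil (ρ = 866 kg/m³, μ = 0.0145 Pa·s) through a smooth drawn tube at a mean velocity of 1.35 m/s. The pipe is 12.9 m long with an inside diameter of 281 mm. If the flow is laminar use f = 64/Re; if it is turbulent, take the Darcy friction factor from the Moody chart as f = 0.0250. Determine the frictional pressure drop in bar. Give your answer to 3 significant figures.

Reynolds number Re = ρVD/μ = 866 · 1.35 · 0.281 / 0.0145 = 2.266e+04.
Re > 4000 → turbulent; use the Moody-chart value f = 0.0250.
Darcy-Weisbach: ΔP = f(L/D)(ρV²/2) = 0.025·(12.9/0.281)·(866·1.35²/2) = 0.025·45.91·789.1 = 905.7 Pa.
ΔP = 905.7 Pa = 0.00906 bar.

ΔP ≈ 0.00906 bar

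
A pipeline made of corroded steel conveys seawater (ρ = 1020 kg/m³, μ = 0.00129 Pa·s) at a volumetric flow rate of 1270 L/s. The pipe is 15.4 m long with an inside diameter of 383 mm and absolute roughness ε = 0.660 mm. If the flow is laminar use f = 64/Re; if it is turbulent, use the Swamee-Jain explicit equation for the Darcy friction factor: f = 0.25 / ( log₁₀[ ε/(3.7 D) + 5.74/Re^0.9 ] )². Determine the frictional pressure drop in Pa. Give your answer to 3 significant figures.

Q = 1270 L/s = 1270/1000 = 1.27 m³/s.
Cross-sectional area A = πD²/4 = π(0.383)²/4 = 0.1152 m²; mean velocity V = Q/A = 1.27/0.1152 = 11.02 m/s.
Reynolds number Re = ρVD/μ = 1020 · 11.02 · 0.383 / 0.00129 = 3.338e+06.
Re > 4000 → turbulent. Relative roughness ε/D = 0.00066/0.383 = 0.00172. Swamee-Jain: f = 0.25/(log₁₀[0.00172/3.7 + 5.74/3.338e+06^0.9])² = 0.25/(log₁₀[0.000466 + 7.72e-06])² = 0.25/(-3.325)² = 0.02262.
Darcy-Weisbach: ΔP = f(L/D)(ρV²/2) = 0.02262·(15.4/0.383)·(1020·11.02²/2) = 0.02262·40.21·6.197e+04 = 5.636e+04 Pa.

ΔP ≈ 56400 Pa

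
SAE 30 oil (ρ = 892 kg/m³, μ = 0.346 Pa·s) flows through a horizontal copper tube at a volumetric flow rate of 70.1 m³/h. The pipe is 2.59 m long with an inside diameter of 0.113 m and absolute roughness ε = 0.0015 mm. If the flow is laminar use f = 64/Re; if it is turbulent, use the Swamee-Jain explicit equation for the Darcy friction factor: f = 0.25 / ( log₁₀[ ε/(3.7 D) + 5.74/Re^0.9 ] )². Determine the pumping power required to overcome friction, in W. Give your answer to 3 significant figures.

P ≈ 84.9 W

Q = 70.1 m³/h = 70.1/3600 = 0.01947 m³/s.
Cross-sectional area A = πD²/4 = π(0.113)²/4 = 0.01003 m²; mean velocity V = Q/A = 0.01947/0.01003 = 1.942 m/s.
Reynolds number Re = ρVD/μ = 892 · 1.942 · 0.113 / 0.346 = 565.6.
Re < 2300 → laminar flow, so f = 64/Re = 64/565.6 = 0.1131 (the turbulent correlation is not needed).
Darcy-Weisbach: ΔP = f(L/D)(ρV²/2) = 0.1131·(2.59/0.113)·(892·1.942²/2) = 0.1131·22.92·1681 = 4361 Pa.
Pumping power P = QΔP = 0.01947·4361 = 84.91 W = 84.9 W.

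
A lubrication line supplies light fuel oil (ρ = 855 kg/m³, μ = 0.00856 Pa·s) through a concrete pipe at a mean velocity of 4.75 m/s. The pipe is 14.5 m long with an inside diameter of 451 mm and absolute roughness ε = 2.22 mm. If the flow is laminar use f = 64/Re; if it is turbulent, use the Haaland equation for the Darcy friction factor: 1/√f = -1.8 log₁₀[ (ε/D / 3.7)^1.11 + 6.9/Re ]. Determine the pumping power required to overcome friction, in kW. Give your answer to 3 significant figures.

Reynolds number Re = ρVD/μ = 855 · 4.75 · 0.451 / 0.00856 = 2.14e+05.
Re > 4000 → turbulent. Relative roughness ε/D = 0.00222/0.451 = 0.00492. Haaland: 1/√f = -1.8 log₁₀[(0.00492/3.7)^1.11 + 6.9/2.14e+05] = -1.8 log₁₀[0.000642 + 3.22e-05] = 5.708, so f = 0.03069.
Darcy-Weisbach: ΔP = f(L/D)(ρV²/2) = 0.03069·(14.5/0.451)·(855·4.75²/2) = 0.03069·32.15·9645 = 9518 Pa.
Q = V·A = 4.75·0.1598 = 0.7588 m³/s.
Pumping power P = QΔP = 0.7588·9518 = 7222 W = 7.22 kW.

P ≈ 7.22 kW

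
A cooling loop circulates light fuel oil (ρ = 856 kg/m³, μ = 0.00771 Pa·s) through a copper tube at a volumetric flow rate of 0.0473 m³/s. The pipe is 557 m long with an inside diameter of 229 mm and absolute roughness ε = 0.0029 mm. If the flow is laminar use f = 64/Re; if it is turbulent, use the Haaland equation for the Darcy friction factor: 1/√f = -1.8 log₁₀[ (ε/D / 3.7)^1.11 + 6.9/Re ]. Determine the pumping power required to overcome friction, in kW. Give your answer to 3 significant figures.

P ≈ 1.53 kW

Cross-sectional area A = πD²/4 = π(0.229)²/4 = 0.04119 m²; mean velocity V = Q/A = 0.0473/0.04119 = 1.148 m/s.
Reynolds number Re = ρVD/μ = 856 · 1.148 · 0.229 / 0.00771 = 2.92e+04.
Re > 4000 → turbulent. Relative roughness ε/D = 2.9e-06/0.229 = 1.27e-05. Haaland: 1/√f = -1.8 log₁₀[(1.27e-05/3.7)^1.11 + 6.9/2.92e+04] = -1.8 log₁₀[8.57e-07 + 0.000236] = 6.525, so f = 0.02349.
Darcy-Weisbach: ΔP = f(L/D)(ρV²/2) = 0.02349·(557/0.229)·(856·1.148²/2) = 0.02349·2432·564.5 = 3.225e+04 Pa.
Pumping power P = QΔP = 0.0473·3.225e+04 = 1525 W = 1.53 kW.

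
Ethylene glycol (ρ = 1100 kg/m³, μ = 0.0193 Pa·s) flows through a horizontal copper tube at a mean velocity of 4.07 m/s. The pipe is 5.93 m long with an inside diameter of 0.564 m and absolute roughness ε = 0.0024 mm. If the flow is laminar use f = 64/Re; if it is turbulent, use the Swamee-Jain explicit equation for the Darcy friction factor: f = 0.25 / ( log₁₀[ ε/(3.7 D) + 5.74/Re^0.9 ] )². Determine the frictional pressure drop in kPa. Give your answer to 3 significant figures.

Reynolds number Re = ρVD/μ = 1100 · 4.07 · 0.564 / 0.0193 = 1.308e+05.
Re > 4000 → turbulent. Relative roughness ε/D = 2.4e-06/0.564 = 4.26e-06. Swamee-Jain: f = 0.25/(log₁₀[4.26e-06/3.7 + 5.74/1.308e+05^0.9])² = 0.25/(log₁₀[1.15e-06 + 0.000143])² = 0.25/(-3.843)² = 0.01693.
Darcy-Weisbach: ΔP = f(L/D)(ρV²/2) = 0.01693·(5.93/0.564)·(1100·4.07²/2) = 0.01693·10.51·9111 = 1622 Pa.
ΔP = 1622 Pa = 1.62 kPa.

ΔP ≈ 1.62 kPa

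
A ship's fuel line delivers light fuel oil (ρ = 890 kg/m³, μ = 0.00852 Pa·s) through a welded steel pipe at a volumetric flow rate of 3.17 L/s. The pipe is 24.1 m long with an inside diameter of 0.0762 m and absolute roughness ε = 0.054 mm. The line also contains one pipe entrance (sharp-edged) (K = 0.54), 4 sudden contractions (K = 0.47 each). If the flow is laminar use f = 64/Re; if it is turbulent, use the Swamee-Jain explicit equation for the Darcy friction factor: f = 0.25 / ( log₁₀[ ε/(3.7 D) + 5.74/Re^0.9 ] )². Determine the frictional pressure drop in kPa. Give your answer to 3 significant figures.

ΔP ≈ 3.08 kPa

Q = 3.17 L/s = 3.17/1000 = 0.00317 m³/s.
Cross-sectional area A = πD²/4 = π(0.0762)²/4 = 0.00456 m²; mean velocity V = Q/A = 0.00317/0.00456 = 0.6951 m/s.
Reynolds number Re = ρVD/μ = 890 · 0.6951 · 0.0762 / 0.00852 = 5533.
Re > 4000 → turbulent. Relative roughness ε/D = 5.4e-05/0.0762 = 0.000709. Swamee-Jain: f = 0.25/(log₁₀[0.000709/3.7 + 5.74/5533^0.9])² = 0.25/(log₁₀[0.000192 + 0.00246])² = 0.25/(-2.577)² = 0.03764.
Total minor-loss coefficient ΣK = 1·0.54 + 4·0.47 = 2.42.
ΔP = [f·L/D + ΣK]·(ρV²/2) = [0.03764·24.1/0.0762 + 2.42]·(890·0.6951²/2) = [11.9 + 2.42]·215 = 3080 Pa.
ΔP = 3080 Pa = 3.08 kPa.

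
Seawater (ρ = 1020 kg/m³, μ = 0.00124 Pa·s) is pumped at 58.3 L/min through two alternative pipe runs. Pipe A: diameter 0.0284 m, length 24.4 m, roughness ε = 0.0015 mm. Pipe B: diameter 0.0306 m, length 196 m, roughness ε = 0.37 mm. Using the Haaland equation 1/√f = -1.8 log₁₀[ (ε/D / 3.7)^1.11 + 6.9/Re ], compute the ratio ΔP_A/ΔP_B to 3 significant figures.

Pipe A: V = Q/A = 0.0009717/0.0006335 = 1.534 m/s; Re = 3.583e+04; ε/D = 5.28e-05; Haaland → f = 0.02247; ΔP_A = f(L/D)(ρV²/2) = 2.317e+04 Pa.
Pipe B: V = Q/A = 0.0009717/0.0007354 = 1.321 m/s; Re = 3.326e+04; ε/D = 0.0121; Haaland → f = 0.04202; ΔP_B = f(L/D)(ρV²/2) = 2.396e+05 Pa.
ΔP_A/ΔP_B = 2.317e+04/2.396e+05 = 0.0967.

ΔP_A/ΔP_B ≈ 0.0967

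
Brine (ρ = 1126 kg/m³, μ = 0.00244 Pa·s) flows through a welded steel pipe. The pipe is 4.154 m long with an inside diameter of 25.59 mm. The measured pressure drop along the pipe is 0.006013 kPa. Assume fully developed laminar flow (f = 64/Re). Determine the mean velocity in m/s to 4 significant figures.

V ≈ 0.01214 m/s

For laminar flow, f = 64/Re with Re = ρVD/μ, so Darcy-Weisbach reduces to ΔP = 32μLV/D². Solving for V: V = ΔP·D²/(32μL) = 6.013·(0.02559)²/(32·0.00244·4.154) = 0.01214 m/s.
Check: Re = ρVD/μ = 1126·0.01214·0.02559/0.00244 = 143.4 < 2300, so the laminar assumption holds.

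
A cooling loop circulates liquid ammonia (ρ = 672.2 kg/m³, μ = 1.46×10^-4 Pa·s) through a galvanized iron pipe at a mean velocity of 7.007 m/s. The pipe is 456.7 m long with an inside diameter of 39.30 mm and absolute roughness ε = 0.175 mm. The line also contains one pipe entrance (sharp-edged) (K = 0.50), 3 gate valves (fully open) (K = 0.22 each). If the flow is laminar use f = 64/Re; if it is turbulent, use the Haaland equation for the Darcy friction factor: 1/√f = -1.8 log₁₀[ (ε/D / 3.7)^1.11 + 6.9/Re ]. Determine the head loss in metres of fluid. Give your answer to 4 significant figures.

h_f ≈ 859.7 m

Reynolds number Re = ρVD/μ = 672.2 · 7.007 · 0.0393 / 0.000146 = 1.268e+06.
Re > 4000 → turbulent. Relative roughness ε/D = 0.000175/0.0393 = 0.00445. Haaland: 1/√f = -1.8 log₁₀[(0.00445/3.7)^1.11 + 6.9/1.268e+06] = -1.8 log₁₀[0.000575 + 5.44e-06] = 5.826, so f = 0.02946.
Total minor-loss coefficient ΣK = 1·0.5 + 3·0.22 = 1.16.
ΔP = [f·L/D + ΣK]·(ρV²/2) = [0.02946·456.7/0.0393 + 1.16]·(672.2·7.007²/2) = [342.4 + 1.16]·1.65e+04 = 5.669e+06 Pa.
Head loss h_f = ΔP/(ρg) = 5.669e+06/(672.2·9.81) = 859.7 m.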